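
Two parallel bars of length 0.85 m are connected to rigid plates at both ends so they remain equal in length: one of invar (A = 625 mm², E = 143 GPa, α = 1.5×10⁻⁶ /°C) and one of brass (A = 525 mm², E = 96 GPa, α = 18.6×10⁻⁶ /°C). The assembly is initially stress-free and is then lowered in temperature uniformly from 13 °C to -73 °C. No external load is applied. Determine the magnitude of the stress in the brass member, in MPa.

Equilibrium of a rigid end plate with no external load gives equal and opposite internal forces ±P in the two members. Since α_{brass} > α_{invar}, cooling drives the brass into tension and the invar into compression.
Equating the net (thermal + elastic) strains gives |α₁ − α₂|·ΔT = P·[1/(A₁E₁) + 1/(A₂E₂)].
|α₁ − α₂|·ΔT = 17.1×10⁻⁶ × 86 = 0.001471.
1/(A₁E₁) + 1/(A₂E₂) = 1/(625×143×10³) + 1/(525×96×10³) = 3.103×10⁻⁸ N⁻¹.
P = 0.001471 / 3.103×10⁻⁸ = 47390 N = 47.39 kN.
σ_{brass} = P/A₂ = 47390/525 = 90.27 MPa, tensile.

σ ≈ 90.3 MPa (tensile)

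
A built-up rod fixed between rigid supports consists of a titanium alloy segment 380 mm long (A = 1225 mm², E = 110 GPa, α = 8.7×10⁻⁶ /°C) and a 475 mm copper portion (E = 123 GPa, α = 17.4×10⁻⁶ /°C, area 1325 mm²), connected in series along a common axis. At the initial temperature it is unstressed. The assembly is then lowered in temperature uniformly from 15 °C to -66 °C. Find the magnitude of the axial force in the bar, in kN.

P ≈ 163 kN (tensile)

Free thermal contraction of the whole bar: Σ αᵢΔT Lᵢ = 8.7×10⁻⁶×81×380 + 17.4×10⁻⁶×81×475 = 0.9373 mm.
Since the ends are fixed, an axial force P builds up, equal in every segment, with P · Σ Lᵢ/(AᵢEᵢ) = δ_free.
Σ Lᵢ/(AᵢEᵢ) = 380/(1225×110×10³) + 475/(1325×123×10³) = 5.735×10⁻⁶ mm/N.
So P = 0.9373 / 5.735×10⁻⁶ = 163.4 kN, tensile.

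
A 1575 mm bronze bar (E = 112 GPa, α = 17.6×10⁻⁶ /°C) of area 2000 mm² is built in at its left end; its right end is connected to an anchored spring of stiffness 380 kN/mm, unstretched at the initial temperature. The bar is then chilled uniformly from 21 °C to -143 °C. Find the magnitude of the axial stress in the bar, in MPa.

σ ≈ 235 MPa (tensile)

Free thermal contraction: δ_free = αΔT L = 17.6×10⁻⁶ × 164 × 1575 = 4.546 mm.
Let P be the tensile force in the spring. The bar extends elastically by PL/(AE) and the spring stretches by P/k; together these equal δ_free.
P [ L/(AE) + 1/k ] = δ_free → P [ 1575/(2000×112×10³) + 1/(380×10³) ] = 4.546.
P = 4.546 / 9.663×10⁻⁶ = 470500 N.
σ = P/A = 470500/2000 = 235.2 MPa.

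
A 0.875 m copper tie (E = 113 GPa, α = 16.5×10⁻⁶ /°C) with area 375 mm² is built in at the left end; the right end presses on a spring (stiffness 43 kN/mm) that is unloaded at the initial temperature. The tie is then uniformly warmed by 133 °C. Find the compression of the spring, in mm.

Free thermal expansion: δ_free = αΔT L = 16.5×10⁻⁶ × 133 × 875 = 1.92 mm.
With a force P in the spring, the elastic change of the tie is PL/(AE) and that of the spring is P/k; compatibility requires their sum to equal δ_free.
P [ L/(AE) + 1/k ] = δ_free → P [ 875/(375×113×10³) + 1/(43×10³) ] = 1.92.
P = 1.92 / 4.39×10⁻⁵ = 43740 N.
Spring compression = P/k = 43740/(43×10³) = 1.017 mm.

δ ≈ 1.02 mm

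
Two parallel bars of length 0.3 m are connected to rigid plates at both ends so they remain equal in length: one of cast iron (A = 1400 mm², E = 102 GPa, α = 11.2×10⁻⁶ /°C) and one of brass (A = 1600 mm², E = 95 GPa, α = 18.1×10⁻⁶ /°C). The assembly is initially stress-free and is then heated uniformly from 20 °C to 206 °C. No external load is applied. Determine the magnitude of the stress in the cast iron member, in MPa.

Both members must finish at the same length. With the larger α, the brass tends to over-expand; the plates restrain it, putting the brass in compression and the cast iron in tension. With no external load the two internal forces are equal and opposite, magnitude P.
Compatibility of the two members (thermal + elastic change equal): (α₁ − α₂)ΔT = P·[1/(A₁E₁) + 1/(A₂E₂)].
|α₁ − α₂|·ΔT = 6.9×10⁻⁶ × 186 = 0.001283.
1/(A₁E₁) + 1/(A₂E₂) = 1/(1400×102×10³) + 1/(1600×95×10³) = 1.358×10⁻⁸ N⁻¹.
So P = 0.001283 / 1.358×10⁻⁸ = 94.49 kN.
σ_{cast iron} = P/A₁ = 94490/1400 = 67.5 MPa, tensile.

σ ≈ 67.5 MPa (tensile)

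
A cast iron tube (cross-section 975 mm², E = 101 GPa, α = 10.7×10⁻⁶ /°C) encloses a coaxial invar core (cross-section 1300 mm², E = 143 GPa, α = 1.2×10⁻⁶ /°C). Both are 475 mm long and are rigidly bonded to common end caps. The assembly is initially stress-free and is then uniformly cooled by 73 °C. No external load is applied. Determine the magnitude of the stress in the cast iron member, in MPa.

σ ≈ 45.8 MPa (tensile)

Equilibrium of a rigid end plate with no external load gives equal and opposite internal forces ±P in the two members. Since α_{cast iron} > α_{invar}, cooling drives the cast iron into tension and the invar into compression.
Setting the final lengths equal and cancelling L: (α₁ − α₂)ΔT = P/(A₁E₁) + P/(A₂E₂).
|α₁ − α₂|·ΔT = 9.5×10⁻⁶ × 73 = 0.0006935.
1/(A₁E₁) + 1/(A₂E₂) = 1/(975×101×10³) + 1/(1300×143×10³) = 1.553×10⁻⁸ N⁻¹.
P = 0.0006935 / 1.553×10⁻⁸ = 44640 N = 44.64 kN.
σ_{cast iron} = P/A₁ = 44640/975 = 45.79 MPa, tensile.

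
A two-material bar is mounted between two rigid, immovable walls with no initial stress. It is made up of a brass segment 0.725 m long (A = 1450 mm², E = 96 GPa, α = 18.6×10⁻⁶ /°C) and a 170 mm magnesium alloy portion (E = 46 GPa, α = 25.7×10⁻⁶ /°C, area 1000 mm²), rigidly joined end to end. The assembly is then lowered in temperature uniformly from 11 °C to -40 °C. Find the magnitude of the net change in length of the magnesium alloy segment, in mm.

|ΔL| ≈ 0.155 mm

With the walls removed the bar would change length by δ_free = Σ αᵢΔT Lᵢ = 18.6×10⁻⁶×51×725 + 25.7×10⁻⁶×51×170 = 0.9106 mm.
The rigid supports impose zero overall length change; the single axial force P common to all segments must satisfy P Σ Lᵢ/(AᵢEᵢ) = δ_free.
The series flexibility is Σ Lᵢ/(AᵢEᵢ) = 725/(1450×96×10³) + 170/(1000×46×10³) = 8.904×10⁻⁶ mm/N.
Hence P = δ_free / Σ(L/AE) = 0.9106/8.904×10⁻⁶ = 102.3 kN (tensile).
For the magnesium alloy segment, free thermal change = 25.7×10⁻⁶×51×170 = 0.2228 mm and elastic change from P = 102300×170/(1000×46×10³) = 0.3779 mm; these oppose, so the net change is 0.155 mm (segment lengthens).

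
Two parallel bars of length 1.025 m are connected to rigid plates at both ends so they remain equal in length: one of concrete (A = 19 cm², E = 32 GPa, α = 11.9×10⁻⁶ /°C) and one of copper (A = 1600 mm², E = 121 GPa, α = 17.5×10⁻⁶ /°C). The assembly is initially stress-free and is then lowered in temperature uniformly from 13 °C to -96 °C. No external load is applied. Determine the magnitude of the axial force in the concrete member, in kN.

P ≈ 28.2 kN (compressive in the concrete)

The copper has the larger α, so on cooling it would change length more than the concrete if both were free. The rigid plates force a common final length, so the copper is put into tension and the concrete into compression, with equal and opposite forces P (no external load).
Equating the net (thermal + elastic) strains gives |α₁ − α₂|·ΔT = P·[1/(A₁E₁) + 1/(A₂E₂)].
|α₁ − α₂|·ΔT = 5.6×10⁻⁶ × 109 = 0.0006104.
1/(A₁E₁) + 1/(A₂E₂) = 1/(1900×32×10³) + 1/(1600×121×10³) = 2.161×10⁻⁸ N⁻¹.
P = 0.0006104 / 2.161×10⁻⁸ = 28240 N = 28.24 kN.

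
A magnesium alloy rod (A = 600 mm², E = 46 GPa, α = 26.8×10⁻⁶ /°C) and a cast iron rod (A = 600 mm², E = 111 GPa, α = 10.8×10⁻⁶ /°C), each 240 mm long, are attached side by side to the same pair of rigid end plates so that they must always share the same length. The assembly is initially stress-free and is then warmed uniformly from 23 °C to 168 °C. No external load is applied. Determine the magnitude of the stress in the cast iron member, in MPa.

σ ≈ 75.5 MPa (tensile)

Equilibrium of a rigid end plate with no external load gives equal and opposite internal forces ±P in the two members. Since α_{magnesium alloy} > α_{cast iron}, heating drives the magnesium alloy into compression and the cast iron into tension.
Equating the net (thermal + elastic) strains gives |α₁ − α₂|·ΔT = P·[1/(A₁E₁) + 1/(A₂E₂)].
|α₁ − α₂|·ΔT = 16×10⁻⁶ × 145 = 0.00232.
1/(A₁E₁) + 1/(A₂E₂) = 1/(600×46×10³) + 1/(600×111×10³) = 5.125×10⁻⁸ N⁻¹.
So P = 0.00232 / 5.125×10⁻⁸ = 45.27 kN.
σ_{cast iron} = P/A₂ = 45270/600 = 75.45 MPa, tensile.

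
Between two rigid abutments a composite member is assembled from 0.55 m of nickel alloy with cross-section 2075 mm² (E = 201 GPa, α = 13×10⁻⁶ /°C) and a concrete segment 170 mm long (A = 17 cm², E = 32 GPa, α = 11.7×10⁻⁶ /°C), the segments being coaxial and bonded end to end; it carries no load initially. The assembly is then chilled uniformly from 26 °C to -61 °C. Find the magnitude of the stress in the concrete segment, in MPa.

σ ≈ 105 MPa (tensile)

Free thermal contraction of the whole bar: Σ αᵢΔT Lᵢ = 13×10⁻⁶×87×550 + 11.7×10⁻⁶×87×170 = 0.7951 mm.
The walls prevent any net length change, so an axial force P (same in every segment) develops. Compatibility: P · Σ Lᵢ/(AᵢEᵢ) = δ_free.
Σ Lᵢ/(AᵢEᵢ) = 550/(2075×201×10³) + 170/(1700×32×10³) = 4.444×10⁻⁶ mm/N.
P = 0.7951 / 4.444×10⁻⁶ = 178900 N = 178.9 kN, tensile.
σ_{concrete} = P / A = 178900 / 1700 = 105.3 MPa.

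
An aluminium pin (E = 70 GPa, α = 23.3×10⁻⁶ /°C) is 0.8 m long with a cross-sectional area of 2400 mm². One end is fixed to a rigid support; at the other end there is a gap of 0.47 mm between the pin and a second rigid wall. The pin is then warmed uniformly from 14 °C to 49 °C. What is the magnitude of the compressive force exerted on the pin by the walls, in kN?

P ≈ 38.3 kN

Unrestrained expansion: δ_free = αΔT L = 23.3×10⁻⁶ × 35 × 800 = 0.6524 mm.
The gap closes (δ_free > 0.47 mm) and the wall then resists a further 0.6524 − 0.47 = 0.1824 mm of expansion.
Compatibility: PL/(AE) = 0.1824 mm, so σ = P/A = E × (0.1824/800) = 15.96 MPa.
Force on the wall = σA = 15.96 × 2400 mm² = 38.3 kN.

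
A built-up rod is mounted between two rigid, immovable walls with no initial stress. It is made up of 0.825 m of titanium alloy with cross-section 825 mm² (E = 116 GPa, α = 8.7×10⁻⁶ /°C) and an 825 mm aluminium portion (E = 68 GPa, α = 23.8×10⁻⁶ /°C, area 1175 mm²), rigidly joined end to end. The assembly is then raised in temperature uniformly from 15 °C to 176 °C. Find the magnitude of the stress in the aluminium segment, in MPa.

Free thermal expansion of the whole bar: Σ αᵢΔT Lᵢ = 8.7×10⁻⁶×161×825 + 23.8×10⁻⁶×161×825 = 4.317 mm.
The walls prevent any net length change, so an axial force P (same in every segment) develops. Compatibility: P · Σ Lᵢ/(AᵢEᵢ) = δ_free.
The series flexibility is Σ Lᵢ/(AᵢEᵢ) = 825/(825×116×10³) + 825/(1175×68×10³) = 1.895×10⁻⁵ mm/N.
P = 4.317 / 1.895×10⁻⁵ = 227800 N = 227.8 kN, compressive.
σ_{aluminium} = P / A = 227800 / 1175 = 193.9 MPa.

σ ≈ 194 MPa (compressive)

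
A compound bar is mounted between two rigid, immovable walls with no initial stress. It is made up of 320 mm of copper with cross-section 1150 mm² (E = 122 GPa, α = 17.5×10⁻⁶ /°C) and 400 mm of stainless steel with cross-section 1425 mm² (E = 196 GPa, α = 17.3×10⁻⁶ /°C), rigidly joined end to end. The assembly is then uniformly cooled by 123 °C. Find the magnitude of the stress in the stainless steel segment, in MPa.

σ ≈ 291 MPa (tensile)

With the walls removed the bar would change length by δ_free = Σ αᵢΔT Lᵢ = 17.5×10⁻⁶×123×320 + 17.3×10⁻⁶×123×400 = 1.54 mm.
Since the ends are fixed, an axial force P builds up, equal in every segment, with P · Σ Lᵢ/(AᵢEᵢ) = δ_free.
The series flexibility is Σ Lᵢ/(AᵢEᵢ) = 320/(1150×122×10³) + 400/(1425×196×10³) = 3.713×10⁻⁶ mm/N.
Hence P = δ_free / Σ(L/AE) = 1.54/3.713×10⁻⁶ = 414.8 kN (tensile).
σ_{stainless steel} = P / A = 414800 / 1425 = 291.1 MPa.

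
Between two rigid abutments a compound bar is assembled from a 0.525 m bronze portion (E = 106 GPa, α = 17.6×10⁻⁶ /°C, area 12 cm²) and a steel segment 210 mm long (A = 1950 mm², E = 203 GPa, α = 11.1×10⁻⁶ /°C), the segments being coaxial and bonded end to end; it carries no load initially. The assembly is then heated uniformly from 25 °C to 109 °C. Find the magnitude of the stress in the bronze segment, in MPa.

With the walls removed the bar would change length by δ_free = Σ αᵢΔT Lᵢ = 17.6×10⁻⁶×84×525 + 11.1×10⁻⁶×84×210 = 0.972 mm.
The walls prevent any net length change, so an axial force P (same in every segment) develops. Compatibility: P · Σ Lᵢ/(AᵢEᵢ) = δ_free.
Σ Lᵢ/(AᵢEᵢ) = 525/(1200×106×10³) + 210/(1950×203×10³) = 4.658×10⁻⁶ mm/N.
So P = 0.972 / 4.658×10⁻⁶ = 208.7 kN, compressive.
σ_{bronze} = P / A = 208700 / 1200 = 173.9 MPa.

σ ≈ 174 MPa (compressive)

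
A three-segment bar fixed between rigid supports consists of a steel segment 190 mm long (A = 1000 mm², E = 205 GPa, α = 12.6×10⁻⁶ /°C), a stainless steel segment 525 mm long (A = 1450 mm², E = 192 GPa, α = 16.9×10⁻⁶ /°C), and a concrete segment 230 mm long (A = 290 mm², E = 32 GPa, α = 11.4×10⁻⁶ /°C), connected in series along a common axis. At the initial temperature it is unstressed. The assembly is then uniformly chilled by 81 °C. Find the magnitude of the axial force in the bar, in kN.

With the walls removed the bar would change length by δ_free = Σ αᵢΔT Lᵢ = 12.6×10⁻⁶×81×190 + 16.9×10⁻⁶×81×525 + 11.4×10⁻⁶×81×230 = 1.125 mm.
Since the ends are fixed, an axial force P builds up, equal in every segment, with P · Σ Lᵢ/(AᵢEᵢ) = δ_free.
The series flexibility is Σ Lᵢ/(AᵢEᵢ) = 190/(1000×205×10³) + 525/(1450×192×10³) + 230/(290×32×10³) = 2.76×10⁻⁵ mm/N.
So P = 1.125 / 2.76×10⁻⁵ = 40.76 kN, tensile.

P ≈ 40.8 kN (tensile)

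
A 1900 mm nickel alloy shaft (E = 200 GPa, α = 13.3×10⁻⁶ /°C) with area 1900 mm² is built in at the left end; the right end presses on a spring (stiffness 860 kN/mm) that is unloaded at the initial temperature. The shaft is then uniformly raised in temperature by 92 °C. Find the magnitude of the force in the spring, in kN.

Free thermal expansion: δ_free = αΔT L = 13.3×10⁻⁶ × 92 × 1900 = 2.325 mm.
With a force P in the spring, the elastic change of the shaft is PL/(AE) and that of the spring is P/k; compatibility requires their sum to equal δ_free.
P [ L/(AE) + 1/k ] = δ_free → P [ 1900/(1900×200×10³) + 1/(860×10³) ] = 2.325.
P = 2.325 / 6.163×10⁻⁶ = 377200 N.

P ≈ 377 kN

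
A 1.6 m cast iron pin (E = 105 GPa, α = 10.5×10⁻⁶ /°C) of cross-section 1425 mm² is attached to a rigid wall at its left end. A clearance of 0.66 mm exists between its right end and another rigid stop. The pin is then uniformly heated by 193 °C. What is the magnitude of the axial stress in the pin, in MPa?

If the wall were absent the pin would grow by αΔT L = 10.5×10⁻⁶ × 193 × 1600 = 3.242 mm.
The gap closes (δ_free > 0.66 mm) and the wall then resists a further 3.242 − 0.66 = 2.582 mm of expansion.
Compatibility: PL/(AE) = 2.582 mm, so σ = P/A = E × (2.582/1600) = 169.5 MPa.

σ ≈ 169 MPa (compressive)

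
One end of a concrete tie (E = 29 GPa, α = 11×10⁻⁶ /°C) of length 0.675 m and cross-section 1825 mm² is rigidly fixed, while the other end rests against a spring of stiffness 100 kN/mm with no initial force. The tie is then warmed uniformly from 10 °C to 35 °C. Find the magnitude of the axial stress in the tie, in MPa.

Free thermal expansion: δ_free = αΔT L = 11×10⁻⁶ × 25 × 675 = 0.1856 mm.
With a force P in the spring, the elastic change of the tie is PL/(AE) and that of the spring is P/k; compatibility requires their sum to equal δ_free.
P [ L/(AE) + 1/k ] = δ_free → P [ 675/(1825×29×10³) + 1/(100×10³) ] = 0.1856.
P = 0.1856 / 2.275×10⁻⁵ = 8158 N.
σ = P/A = 8158/1825 = 4.47 MPa.

σ ≈ 4.47 MPa (compressive)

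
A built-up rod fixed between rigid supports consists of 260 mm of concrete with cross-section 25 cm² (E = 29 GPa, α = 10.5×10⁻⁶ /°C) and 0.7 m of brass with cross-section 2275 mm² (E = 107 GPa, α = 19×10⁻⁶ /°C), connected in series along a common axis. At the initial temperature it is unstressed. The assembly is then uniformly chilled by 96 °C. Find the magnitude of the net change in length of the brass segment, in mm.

|ΔL| ≈ 0.592 mm

If the supports were absent, the total length change would be Σ αᵢΔT Lᵢ = 10.5×10⁻⁶×96×260 + 19×10⁻⁶×96×700 = 1.539 mm.
The rigid supports impose zero overall length change; the single axial force P common to all segments must satisfy P Σ Lᵢ/(AᵢEᵢ) = δ_free.
Σ Lᵢ/(AᵢEᵢ) = 260/(2500×29×10³) + 700/(2275×107×10³) = 6.462×10⁻⁶ mm/N.
P = 1.539 / 6.462×10⁻⁶ = 238100 N = 238.1 kN, tensile.
For the brass segment, free thermal change = 19×10⁻⁶×96×700 = 1.277 mm and elastic change from P = 238100×700/(2275×107×10³) = 0.6848 mm; these oppose, so the net change is 0.592 mm (segment shortens).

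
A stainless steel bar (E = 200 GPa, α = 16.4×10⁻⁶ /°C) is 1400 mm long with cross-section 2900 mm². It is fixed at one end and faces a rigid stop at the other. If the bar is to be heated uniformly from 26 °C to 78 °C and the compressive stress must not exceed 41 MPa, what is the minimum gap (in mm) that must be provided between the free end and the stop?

g ≈ 0.907 mm

Free expansion if unrestrained: δ_free = αΔT L = 16.4×10⁻⁶ × 52 × 1400 = 1.194 mm.
A stress of 41 MPa corresponds to the wall pushing the bar back by σL/E = 41×1400/(200×10³) = 0.287 mm.
So the gap has to take up the difference, g_min = δ_free − σL/E = 1.194 − 0.287 = 0.9069 mm.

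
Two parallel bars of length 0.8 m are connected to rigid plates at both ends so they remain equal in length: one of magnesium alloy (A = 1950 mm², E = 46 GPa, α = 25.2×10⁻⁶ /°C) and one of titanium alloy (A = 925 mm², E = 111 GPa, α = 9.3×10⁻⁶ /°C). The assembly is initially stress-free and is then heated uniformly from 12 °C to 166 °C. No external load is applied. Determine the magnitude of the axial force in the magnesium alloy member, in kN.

The magnesium alloy has the larger α, so on heating it would change length more than the titanium alloy if both were free. The rigid plates force a common final length, so the magnesium alloy is put into compression and the titanium alloy into tension, with equal and opposite forces P (no external load).
Equating the net (thermal + elastic) strains gives |α₁ − α₂|·ΔT = P·[1/(A₁E₁) + 1/(A₂E₂)].
|α₁ − α₂|·ΔT = 15.9×10⁻⁶ × 154 = 0.002449.
1/(A₁E₁) + 1/(A₂E₂) = 1/(1950×46×10³) + 1/(925×111×10³) = 2.089×10⁻⁸ N⁻¹.
P = 0.002449 / 2.089×10⁻⁸ = 117200 N = 117.2 kN.

P ≈ 117 kN (compressive in the magnesium alloy)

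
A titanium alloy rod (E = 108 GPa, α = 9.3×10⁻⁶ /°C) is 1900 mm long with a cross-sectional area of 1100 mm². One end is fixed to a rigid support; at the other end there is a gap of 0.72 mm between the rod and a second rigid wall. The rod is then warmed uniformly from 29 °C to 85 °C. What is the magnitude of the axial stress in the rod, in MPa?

Free thermal elongation = αΔT L = 9.3×10⁻⁶ × 56 × 1900 = 0.9895 mm.
After closing the 0.72 mm clearance, 0.9895 − 0.72 = 0.2695 mm of expansion remains to be suppressed by the wall.
That suppressed elongation corresponds to σ = E·Δ/L = 108×10³ × 0.2695/1900 = 15.32 MPa.

σ ≈ 15.3 MPa (compressive)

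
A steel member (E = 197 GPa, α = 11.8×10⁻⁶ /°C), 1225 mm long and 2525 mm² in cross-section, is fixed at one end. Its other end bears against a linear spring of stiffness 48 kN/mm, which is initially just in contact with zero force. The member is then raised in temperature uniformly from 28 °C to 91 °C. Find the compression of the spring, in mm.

Free thermal expansion: δ_free = αΔT L = 11.8×10⁻⁶ × 63 × 1225 = 0.9107 mm.
With a force P in the spring, the elastic change of the member is PL/(AE) and that of the spring is P/k; compatibility requires their sum to equal δ_free.
P [ L/(AE) + 1/k ] = δ_free → P [ 1225/(2525×197×10³) + 1/(48×10³) ] = 0.9107.
P = 0.9107 / 2.33×10⁻⁵ = 39090 N.
Spring compression = P/k = 39090/(48×10³) = 0.8144 mm.

δ ≈ 0.814 mm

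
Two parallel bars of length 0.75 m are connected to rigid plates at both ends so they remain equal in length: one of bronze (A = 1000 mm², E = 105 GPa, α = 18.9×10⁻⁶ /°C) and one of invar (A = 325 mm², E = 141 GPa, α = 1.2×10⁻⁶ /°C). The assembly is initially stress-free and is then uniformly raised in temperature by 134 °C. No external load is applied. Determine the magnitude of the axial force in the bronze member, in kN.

P ≈ 75.7 kN (compressive in the bronze)

Both members must finish at the same length. With the larger α, the bronze tends to over-expand; the plates restrain it, putting the bronze in compression and the invar in tension. With no external load the two internal forces are equal and opposite, magnitude P.
Setting the final lengths equal and cancelling L: (α₁ − α₂)ΔT = P/(A₁E₁) + P/(A₂E₂).
|α₁ − α₂|·ΔT = 17.7×10⁻⁶ × 134 = 0.002372.
1/(A₁E₁) + 1/(A₂E₂) = 1/(1000×105×10³) + 1/(325×141×10³) = 3.135×10⁻⁸ N⁻¹.
P = 0.002372 / 3.135×10⁻⁸ = 75670 N = 75.67 kN.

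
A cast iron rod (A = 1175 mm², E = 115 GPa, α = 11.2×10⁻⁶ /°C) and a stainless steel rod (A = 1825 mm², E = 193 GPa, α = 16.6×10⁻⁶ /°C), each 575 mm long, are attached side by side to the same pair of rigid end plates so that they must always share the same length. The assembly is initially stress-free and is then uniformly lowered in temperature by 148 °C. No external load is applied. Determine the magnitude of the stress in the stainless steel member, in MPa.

Equilibrium of a rigid end plate with no external load gives equal and opposite internal forces ±P in the two members. Since α_{stainless steel} > α_{cast iron}, cooling drives the stainless steel into tension and the cast iron into compression.
Setting the final lengths equal and cancelling L: (α₁ − α₂)ΔT = P/(A₁E₁) + P/(A₂E₂).
|α₁ − α₂|·ΔT = 5.4×10⁻⁶ × 148 = 0.0007992.
1/(A₁E₁) + 1/(A₂E₂) = 1/(1175×115×10³) + 1/(1825×193×10³) = 1.024×10⁻⁸ N⁻¹.
So P = 0.0007992 / 1.024×10⁻⁸ = 78.05 kN.
σ_{stainless steel} = P/A₂ = 78050/1825 = 42.77 MPa, tensile.

σ ≈ 42.8 MPa (tensile)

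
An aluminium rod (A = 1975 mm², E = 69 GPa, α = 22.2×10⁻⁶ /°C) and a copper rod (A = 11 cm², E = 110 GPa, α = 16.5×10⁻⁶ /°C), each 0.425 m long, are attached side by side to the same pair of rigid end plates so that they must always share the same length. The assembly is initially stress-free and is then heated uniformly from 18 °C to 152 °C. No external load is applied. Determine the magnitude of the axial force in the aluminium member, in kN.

Both members must finish at the same length. With the larger α, the aluminium tends to over-expand; the plates restrain it, putting the aluminium in compression and the copper in tension. With no external load the two internal forces are equal and opposite, magnitude P.
Equating the net (thermal + elastic) strains gives |α₁ − α₂|·ΔT = P·[1/(A₁E₁) + 1/(A₂E₂)].
|α₁ − α₂|·ΔT = 5.7×10⁻⁶ × 134 = 0.0007638.
1/(A₁E₁) + 1/(A₂E₂) = 1/(1975×69×10³) + 1/(1100×110×10³) = 1.56×10⁻⁸ N⁻¹.
P = 0.0007638 / 1.56×10⁻⁸ = 48950 N = 48.95 kN.

P ≈ 49 kN (compressive in the aluminium)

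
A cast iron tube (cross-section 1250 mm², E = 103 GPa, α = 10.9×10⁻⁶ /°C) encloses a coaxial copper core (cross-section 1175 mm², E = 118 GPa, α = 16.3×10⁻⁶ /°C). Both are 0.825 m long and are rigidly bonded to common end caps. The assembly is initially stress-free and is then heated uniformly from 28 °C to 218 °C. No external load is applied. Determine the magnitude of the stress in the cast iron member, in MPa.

σ ≈ 54.8 MPa (tensile)

Both members must finish at the same length. With the larger α, the copper tends to over-expand; the plates restrain it, putting the copper in compression and the cast iron in tension. With no external load the two internal forces are equal and opposite, magnitude P.
Setting the final lengths equal and cancelling L: (α₁ − α₂)ΔT = P/(A₁E₁) + P/(A₂E₂).
|α₁ − α₂|·ΔT = 5.4×10⁻⁶ × 190 = 0.001026.
1/(A₁E₁) + 1/(A₂E₂) = 1/(1250×103×10³) + 1/(1175×118×10³) = 1.498×10⁻⁸ N⁻¹.
P = 0.001026 / 1.498×10⁻⁸ = 68490 N = 68.49 kN.
σ_{cast iron} = P/A₁ = 68490/1250 = 54.8 MPa, tensile.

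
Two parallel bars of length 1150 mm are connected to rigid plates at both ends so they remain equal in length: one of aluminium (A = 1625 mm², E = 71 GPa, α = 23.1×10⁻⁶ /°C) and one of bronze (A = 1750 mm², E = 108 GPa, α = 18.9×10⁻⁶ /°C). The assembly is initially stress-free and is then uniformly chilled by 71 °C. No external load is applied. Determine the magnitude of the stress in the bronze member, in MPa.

σ ≈ 12.2 MPa (compressive)

Equilibrium of a rigid end plate with no external load gives equal and opposite internal forces ±P in the two members. Since α_{aluminium} > α_{bronze}, cooling drives the aluminium into tension and the bronze into compression.
Equating the net (thermal + elastic) strains gives |α₁ − α₂|·ΔT = P·[1/(A₁E₁) + 1/(A₂E₂)].
|α₁ − α₂|·ΔT = 4.2×10⁻⁶ × 71 = 0.0002982.
1/(A₁E₁) + 1/(A₂E₂) = 1/(1625×71×10³) + 1/(1750×108×10³) = 1.396×10⁻⁸ N⁻¹.
So P = 0.0002982 / 1.396×10⁻⁸ = 21.36 kN.
σ_{bronze} = P/A₂ = 21360/1750 = 12.21 MPa, compressive.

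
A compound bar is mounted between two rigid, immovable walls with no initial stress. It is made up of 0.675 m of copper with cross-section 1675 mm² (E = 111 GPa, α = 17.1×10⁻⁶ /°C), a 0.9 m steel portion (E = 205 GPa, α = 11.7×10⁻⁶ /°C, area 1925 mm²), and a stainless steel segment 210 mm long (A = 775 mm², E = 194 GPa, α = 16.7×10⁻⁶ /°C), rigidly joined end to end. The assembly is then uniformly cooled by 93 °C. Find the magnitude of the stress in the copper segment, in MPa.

Free thermal contraction of the whole bar: Σ αᵢΔT Lᵢ = 17.1×10⁻⁶×93×675 + 11.7×10⁻⁶×93×900 + 16.7×10⁻⁶×93×210 = 2.379 mm.
The rigid supports impose zero overall length change; the single axial force P common to all segments must satisfy P Σ Lᵢ/(AᵢEᵢ) = δ_free.
The series flexibility is Σ Lᵢ/(AᵢEᵢ) = 675/(1675×111×10³) + 900/(1925×205×10³) + 210/(775×194×10³) = 7.308×10⁻⁶ mm/N.
Hence P = δ_free / Σ(L/AE) = 2.379/7.308×10⁻⁶ = 325.5 kN (tensile).
σ_{copper} = P / A = 325500 / 1675 = 194.3 MPa.

σ ≈ 194 MPa (tensile)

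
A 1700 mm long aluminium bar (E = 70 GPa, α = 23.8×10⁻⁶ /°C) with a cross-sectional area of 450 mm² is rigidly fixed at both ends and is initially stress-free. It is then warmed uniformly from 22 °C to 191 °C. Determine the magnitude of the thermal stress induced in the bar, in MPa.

σ ≈ 282 MPa (compressive)

With length fixed, the mechanical strain must cancel the thermal strain αΔT = 23.8×10⁻⁶ × 169 = 4022.2×10⁻⁶.
The stress required to suppress this strain is σ = Eε = 70×10³ × 4022.2×10⁻⁶ = 281.6 MPa, compressive since the bar is trying to expand.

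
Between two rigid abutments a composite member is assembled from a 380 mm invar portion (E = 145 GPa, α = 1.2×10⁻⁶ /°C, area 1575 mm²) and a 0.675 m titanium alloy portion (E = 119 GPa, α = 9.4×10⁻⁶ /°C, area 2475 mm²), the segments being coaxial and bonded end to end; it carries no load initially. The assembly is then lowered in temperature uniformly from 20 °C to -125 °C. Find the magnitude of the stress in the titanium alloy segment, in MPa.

σ ≈ 101 MPa (tensile)

If the supports were absent, the total length change would be Σ αᵢΔT Lᵢ = 1.2×10⁻⁶×145×380 + 9.4×10⁻⁶×145×675 = 0.9861 mm.
The rigid supports impose zero overall length change; the single axial force P common to all segments must satisfy P Σ Lᵢ/(AᵢEᵢ) = δ_free.
Σ Lᵢ/(AᵢEᵢ) = 380/(1575×145×10³) + 675/(2475×119×10³) = 3.956×10⁻⁶ mm/N.
So P = 0.9861 / 3.956×10⁻⁶ = 249.3 kN, tensile.
σ_{titanium alloy} = P / A = 249300 / 2475 = 100.7 MPa.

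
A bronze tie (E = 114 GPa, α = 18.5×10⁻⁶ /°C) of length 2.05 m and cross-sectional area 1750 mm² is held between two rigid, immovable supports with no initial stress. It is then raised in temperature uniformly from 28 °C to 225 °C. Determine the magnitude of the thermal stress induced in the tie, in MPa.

With length fixed, the mechanical strain must cancel the thermal strain αΔT = 18.5×10⁻⁶ × 197 = 3644.5×10⁻⁶.
σ = EαΔT = 114×10³ × 18.5×10⁻⁶ × 197 = 415.5 MPa (compressive; the tie is trying to expand).

σ ≈ 415 MPa (compressive)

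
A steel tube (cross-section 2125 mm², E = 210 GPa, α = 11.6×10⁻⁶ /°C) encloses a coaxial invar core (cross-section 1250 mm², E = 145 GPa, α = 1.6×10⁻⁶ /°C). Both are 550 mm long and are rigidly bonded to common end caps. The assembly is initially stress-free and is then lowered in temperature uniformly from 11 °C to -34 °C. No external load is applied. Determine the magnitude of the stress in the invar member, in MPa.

σ ≈ 46.4 MPa (compressive)

Both members must finish at the same length. With the larger α, the steel tends to over-contract; the plates restrain it, putting the steel in tension and the invar in compression. With no external load the two internal forces are equal and opposite, magnitude P.
Compatibility of the two members (thermal + elastic change equal): (α₁ − α₂)ΔT = P·[1/(A₁E₁) + 1/(A₂E₂)].
|α₁ − α₂|·ΔT = 10×10⁻⁶ × 45 = 0.00045.
1/(A₁E₁) + 1/(A₂E₂) = 1/(2125×210×10³) + 1/(1250×145×10³) = 7.758×10⁻⁹ N⁻¹.
P = 0.00045 / 7.758×10⁻⁹ = 58000 N = 58 kN.
σ_{invar} = P/A₂ = 58000/1250 = 46.4 MPa, compressive.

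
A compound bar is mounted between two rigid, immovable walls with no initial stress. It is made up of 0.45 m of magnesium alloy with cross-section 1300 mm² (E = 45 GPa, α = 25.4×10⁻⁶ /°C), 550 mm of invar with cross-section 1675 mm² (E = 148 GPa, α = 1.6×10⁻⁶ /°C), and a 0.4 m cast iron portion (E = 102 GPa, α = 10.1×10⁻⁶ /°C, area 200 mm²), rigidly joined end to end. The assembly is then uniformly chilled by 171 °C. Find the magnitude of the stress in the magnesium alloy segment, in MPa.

With the walls removed the bar would change length by δ_free = Σ αᵢΔT Lᵢ = 25.4×10⁻⁶×171×450 + 1.6×10⁻⁶×171×550 + 10.1×10⁻⁶×171×400 = 2.796 mm.
Since the ends are fixed, an axial force P builds up, equal in every segment, with P · Σ Lᵢ/(AᵢEᵢ) = δ_free.
The series flexibility is Σ Lᵢ/(AᵢEᵢ) = 450/(1300×45×10³) + 550/(1675×148×10³) + 400/(200×102×10³) = 2.952×10⁻⁵ mm/N.
Hence P = δ_free / Σ(L/AE) = 2.796/2.952×10⁻⁵ = 94.71 kN (tensile).
σ_{magnesium alloy} = P / A = 94710 / 1300 = 72.86 MPa.

σ ≈ 72.9 MPa (tensile)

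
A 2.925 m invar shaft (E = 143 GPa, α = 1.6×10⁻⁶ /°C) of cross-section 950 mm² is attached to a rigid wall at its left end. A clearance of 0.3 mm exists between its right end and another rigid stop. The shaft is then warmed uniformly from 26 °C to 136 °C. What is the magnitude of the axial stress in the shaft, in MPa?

σ ≈ 10.5 MPa (compressive)

If the wall were absent the shaft would grow by αΔT L = 1.6×10⁻⁶ × 110 × 2925 = 0.5148 mm.
The gap closes (δ_free > 0.3 mm) and the wall then resists a further 0.5148 − 0.3 = 0.2148 mm of expansion.
So σ = E(δ_free − g)/L = 143×10³ × 0.2148/2925 = 10.5 MPa.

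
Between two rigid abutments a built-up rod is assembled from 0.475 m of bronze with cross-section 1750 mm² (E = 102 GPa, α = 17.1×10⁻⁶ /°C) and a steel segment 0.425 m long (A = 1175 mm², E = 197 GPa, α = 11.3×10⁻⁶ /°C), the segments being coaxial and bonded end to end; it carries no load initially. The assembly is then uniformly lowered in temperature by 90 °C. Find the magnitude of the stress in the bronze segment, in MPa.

With the walls removed the bar would change length by δ_free = Σ αᵢΔT Lᵢ = 17.1×10⁻⁶×90×475 + 11.3×10⁻⁶×90×425 = 1.163 mm.
The rigid supports impose zero overall length change; the single axial force P common to all segments must satisfy P Σ Lᵢ/(AᵢEᵢ) = δ_free.
Σ Lᵢ/(AᵢEᵢ) = 475/(1750×102×10³) + 425/(1175×197×10³) = 4.497×10⁻⁶ mm/N.
Hence P = δ_free / Σ(L/AE) = 1.163/4.497×10⁻⁶ = 258.7 kN (tensile).
σ_{bronze} = P / A = 258700 / 1750 = 147.8 MPa.

σ ≈ 148 MPa (tensile)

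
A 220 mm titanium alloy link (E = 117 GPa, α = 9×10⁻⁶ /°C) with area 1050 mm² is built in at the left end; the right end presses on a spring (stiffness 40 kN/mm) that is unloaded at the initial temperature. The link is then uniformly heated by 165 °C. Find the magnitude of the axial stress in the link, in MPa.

σ ≈ 11.6 MPa (compressive)

If the spring were absent the link would lengthen by αΔT L = 9×10⁻⁶ × 165 × 220 = 0.3267 mm.
Let P be the compressive force at the spring. The link shortens elastically by PL/(AE) and the spring compresses by P/k; together these equal δ_free.
So P = δ_free / [L/(AE) + 1/k] = 0.3267 / [ 220/(1050×117×10³) + 1/(40×10³) ].
P = 0.3267 / 2.679×10⁻⁵ = 12190 N.
σ = P/A = 12190/1050 = 11.61 MPa.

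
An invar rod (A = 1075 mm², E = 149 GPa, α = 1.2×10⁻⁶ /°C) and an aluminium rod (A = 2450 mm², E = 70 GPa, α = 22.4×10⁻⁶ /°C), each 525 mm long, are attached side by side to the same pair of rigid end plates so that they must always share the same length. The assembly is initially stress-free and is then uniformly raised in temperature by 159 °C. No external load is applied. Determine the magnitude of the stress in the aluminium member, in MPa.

The aluminium has the larger α, so on heating it would change length more than the invar if both were free. The rigid plates force a common final length, so the aluminium is put into compression and the invar into tension, with equal and opposite forces P (no external load).
Setting the final lengths equal and cancelling L: (α₁ − α₂)ΔT = P/(A₁E₁) + P/(A₂E₂).
|α₁ − α₂|·ΔT = 21.2×10⁻⁶ × 159 = 0.003371.
1/(A₁E₁) + 1/(A₂E₂) = 1/(1075×149×10³) + 1/(2450×70×10³) = 1.207×10⁻⁸ N⁻¹.
So P = 0.003371 / 1.207×10⁻⁸ = 279.2 kN.
σ_{aluminium} = P/A₂ = 279200/2450 = 113.9 MPa, compressive.

σ ≈ 114 MPa (compressive)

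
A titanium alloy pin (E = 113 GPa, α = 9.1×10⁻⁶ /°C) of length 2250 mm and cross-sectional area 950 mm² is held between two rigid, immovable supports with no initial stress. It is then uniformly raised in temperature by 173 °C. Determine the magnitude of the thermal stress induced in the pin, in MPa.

With length fixed, the mechanical strain must cancel the thermal strain αΔT = 9.1×10⁻⁶ × 173 = 1574.3×10⁻⁶.
Hence σ = E·αΔT = 113×10³ × 1574.3×10⁻⁶ = 177.9 MPa, compressive.

σ ≈ 178 MPa (compressive)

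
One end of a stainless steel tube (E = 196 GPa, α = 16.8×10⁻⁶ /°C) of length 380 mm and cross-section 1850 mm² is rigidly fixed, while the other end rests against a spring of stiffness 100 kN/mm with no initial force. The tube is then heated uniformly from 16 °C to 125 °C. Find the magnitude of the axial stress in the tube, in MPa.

σ ≈ 34 MPa (compressive)

Free thermal expansion: δ_free = αΔT L = 16.8×10⁻⁶ × 109 × 380 = 0.6959 mm.
Let P be the compressive force at the spring. The tube shortens elastically by PL/(AE) and the spring compresses by P/k; together these equal δ_free.
P [ L/(AE) + 1/k ] = δ_free → P [ 380/(1850×196×10³) + 1/(100×10³) ] = 0.6959.
P = 0.6959 / 1.105×10⁻⁵ = 62980 N.
σ = P/A = 62980/1850 = 34.05 MPa.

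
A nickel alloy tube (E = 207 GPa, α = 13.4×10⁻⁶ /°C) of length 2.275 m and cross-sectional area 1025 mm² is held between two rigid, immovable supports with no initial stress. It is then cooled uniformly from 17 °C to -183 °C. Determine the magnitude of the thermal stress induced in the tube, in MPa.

Because both ends are immovable the net strain is zero, and the suppressed thermal strain is αΔT = 13.4×10⁻⁶ × 200 = 2680×10⁻⁶.
The stress required to suppress this strain is σ = Eε = 207×10³ × 2680×10⁻⁶ = 554.8 MPa, tensile since the tube is trying to contract.

σ ≈ 555 MPa (tensile)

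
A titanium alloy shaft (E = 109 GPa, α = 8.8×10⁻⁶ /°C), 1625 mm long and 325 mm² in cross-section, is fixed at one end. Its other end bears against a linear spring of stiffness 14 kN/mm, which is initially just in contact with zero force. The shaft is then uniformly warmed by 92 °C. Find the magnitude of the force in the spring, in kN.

P ≈ 11.2 kN

Free thermal expansion: δ_free = αΔT L = 8.8×10⁻⁶ × 92 × 1625 = 1.316 mm.
With a force P in the spring, the elastic change of the shaft is PL/(AE) and that of the spring is P/k; compatibility requires their sum to equal δ_free.
So P = δ_free / [L/(AE) + 1/k] = 1.316 / [ 1625/(325×109×10³) + 1/(14×10³) ].
P = 1.316 / 0.0001173 = 11220 N.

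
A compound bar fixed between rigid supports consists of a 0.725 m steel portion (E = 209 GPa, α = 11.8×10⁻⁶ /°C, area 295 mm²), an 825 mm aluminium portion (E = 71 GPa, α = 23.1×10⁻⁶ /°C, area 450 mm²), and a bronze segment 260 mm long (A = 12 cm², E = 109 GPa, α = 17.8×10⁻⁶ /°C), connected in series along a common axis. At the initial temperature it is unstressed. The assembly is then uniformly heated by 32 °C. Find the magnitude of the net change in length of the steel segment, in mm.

With the walls removed the bar would change length by δ_free = Σ αᵢΔT Lᵢ = 11.8×10⁻⁶×32×725 + 23.1×10⁻⁶×32×825 + 17.8×10⁻⁶×32×260 = 1.032 mm.
The rigid supports impose zero overall length change; the single axial force P common to all segments must satisfy P Σ Lᵢ/(AᵢEᵢ) = δ_free.
Σ Lᵢ/(AᵢEᵢ) = 725/(295×209×10³) + 825/(450×71×10³) + 260/(1200×109×10³) = 3.957×10⁻⁵ mm/N.
P = 1.032 / 3.957×10⁻⁵ = 26070 N = 26.07 kN, compressive.
For the steel segment, free thermal change = 11.8×10⁻⁶×32×725 = 0.2738 mm and elastic change from P = 26070×725/(295×209×10³) = 0.3066 mm; these oppose, so the net change is 0.0328 mm (segment shortens).

|ΔL| ≈ 0.0328 mm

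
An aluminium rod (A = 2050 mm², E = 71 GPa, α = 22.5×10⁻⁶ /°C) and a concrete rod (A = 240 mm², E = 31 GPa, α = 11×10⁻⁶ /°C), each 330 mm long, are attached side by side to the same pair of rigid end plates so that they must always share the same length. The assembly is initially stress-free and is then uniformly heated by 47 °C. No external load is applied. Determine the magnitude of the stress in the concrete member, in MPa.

σ ≈ 15.9 MPa (tensile)

Both members must finish at the same length. With the larger α, the aluminium tends to over-expand; the plates restrain it, putting the aluminium in compression and the concrete in tension. With no external load the two internal forces are equal and opposite, magnitude P.
Compatibility of the two members (thermal + elastic change equal): (α₁ − α₂)ΔT = P·[1/(A₁E₁) + 1/(A₂E₂)].
|α₁ − α₂|·ΔT = 11.5×10⁻⁶ × 47 = 0.0005405.
1/(A₁E₁) + 1/(A₂E₂) = 1/(2050×71×10³) + 1/(240×31×10³) = 1.413×10⁻⁷ N⁻¹.
So P = 0.0005405 / 1.413×10⁻⁷ = 3.826 kN.
σ_{concrete} = P/A₂ = 3826/240 = 15.94 MPa, tensile.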